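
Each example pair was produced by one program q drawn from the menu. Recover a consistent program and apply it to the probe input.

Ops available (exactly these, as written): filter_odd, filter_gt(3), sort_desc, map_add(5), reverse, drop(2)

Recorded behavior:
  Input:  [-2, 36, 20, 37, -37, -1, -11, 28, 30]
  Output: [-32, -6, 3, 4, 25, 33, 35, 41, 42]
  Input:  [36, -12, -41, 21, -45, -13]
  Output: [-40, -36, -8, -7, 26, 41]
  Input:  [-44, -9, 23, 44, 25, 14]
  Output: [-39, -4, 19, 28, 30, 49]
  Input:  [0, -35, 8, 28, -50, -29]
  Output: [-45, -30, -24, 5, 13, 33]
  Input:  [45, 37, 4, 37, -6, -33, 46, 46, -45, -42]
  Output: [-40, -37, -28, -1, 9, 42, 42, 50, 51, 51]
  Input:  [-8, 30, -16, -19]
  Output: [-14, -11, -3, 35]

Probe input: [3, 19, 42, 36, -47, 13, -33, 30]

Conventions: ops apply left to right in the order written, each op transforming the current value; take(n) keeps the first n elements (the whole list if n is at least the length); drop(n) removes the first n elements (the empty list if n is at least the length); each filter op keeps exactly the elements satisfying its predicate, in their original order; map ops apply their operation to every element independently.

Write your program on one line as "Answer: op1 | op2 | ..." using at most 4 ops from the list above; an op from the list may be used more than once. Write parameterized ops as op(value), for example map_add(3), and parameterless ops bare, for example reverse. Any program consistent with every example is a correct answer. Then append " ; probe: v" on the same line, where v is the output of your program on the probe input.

map_add(5) | sort_desc | reverse ; probe: [-42, -28, 8, 18, 24, 35, 41, 47]

Check, running the answer program on each example:
  [-2, 36, 20, 37, -37, -1, -11, 28, 30] -> [3, 41, 25, 42, -32, 4, -6, 33, 35] -> [42, 41, 35, 33, 25, 4, 3, -6, -32] -> [-32, -6, 3, 4, 25, 33, 35, 41, 42]
  [36, -12, -41, 21, -45, -13] -> [41, -7, -36, 26, -40, -8] -> [41, 26, -7, -8, -36, -40] -> [-40, -36, -8, -7, 26, 41]
  [-44, -9, 23, 44, 25, 14] -> [-39, -4, 28, 49, 30, 19] -> [49, 30, 28, 19, -4, -39] -> [-39, -4, 19, 28, 30, 49]
  [0, -35, 8, 28, -50, -29] -> [5, -30, 13, 33, -45, -24] -> [33, 13, 5, -24, -30, -45] -> [-45, -30, -24, 5, 13, 33]
  [45, 37, 4, 37, -6, -33, 46, 46, -45, -42] -> [50, 42, 9, 42, -1, -28, 51, 51, -40, -37] -> [51, 51, 50, 42, 42, 9, -1, -28, -37, -40] -> [-40, -37, -28, -1, 9, 42, 42, 50, 51, 51]
  [-8, 30, -16, -19] -> [-3, 35, -11, -14] -> [35, -3, -11, -14] -> [-14, -11, -3, 35]
  probe: [3, 19, 42, 36, -47, 13, -33, 30] -> [8, 24, 47, 41, -42, 18, -28, 35] -> [47, 41, 35, 24, 18, 8, -28, -42] -> [-42, -28, 8, 18, 24, 35, 41, 47]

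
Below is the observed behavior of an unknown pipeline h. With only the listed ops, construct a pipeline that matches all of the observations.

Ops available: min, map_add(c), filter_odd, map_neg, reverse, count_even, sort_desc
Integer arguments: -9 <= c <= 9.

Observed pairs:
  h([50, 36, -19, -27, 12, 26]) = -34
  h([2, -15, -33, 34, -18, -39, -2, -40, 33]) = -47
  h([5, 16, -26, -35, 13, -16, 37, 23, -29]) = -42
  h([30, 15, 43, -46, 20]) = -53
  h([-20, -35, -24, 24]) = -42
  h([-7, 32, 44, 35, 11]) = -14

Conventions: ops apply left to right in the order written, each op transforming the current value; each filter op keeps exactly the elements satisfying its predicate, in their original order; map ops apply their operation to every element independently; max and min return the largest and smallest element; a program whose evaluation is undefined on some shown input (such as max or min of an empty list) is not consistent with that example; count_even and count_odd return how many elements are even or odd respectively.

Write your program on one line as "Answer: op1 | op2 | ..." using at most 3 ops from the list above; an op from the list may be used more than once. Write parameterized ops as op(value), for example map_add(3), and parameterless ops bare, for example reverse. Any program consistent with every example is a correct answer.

map_add(-7) | min

Check, running the answer program on each example:
  [50, 36, -19, -27, 12, 26] -> [43, 29, -26, -34, 5, 19] -> -34
  [2, -15, -33, 34, -18, -39, -2, -40, 33] -> [-5, -22, -40, 27, -25, -46, -9, -47, 26] -> -47
  [5, 16, -26, -35, 13, -16, 37, 23, -29] -> [-2, 9, -33, -42, 6, -23, 30, 16, -36] -> -42
  [30, 15, 43, -46, 20] -> [23, 8, 36, -53, 13] -> -53
  [-20, -35, -24, 24] -> [-27, -42, -31, 17] -> -42
  [-7, 32, 44, 35, 11] -> [-14, 25, 37, 28, 4] -> -14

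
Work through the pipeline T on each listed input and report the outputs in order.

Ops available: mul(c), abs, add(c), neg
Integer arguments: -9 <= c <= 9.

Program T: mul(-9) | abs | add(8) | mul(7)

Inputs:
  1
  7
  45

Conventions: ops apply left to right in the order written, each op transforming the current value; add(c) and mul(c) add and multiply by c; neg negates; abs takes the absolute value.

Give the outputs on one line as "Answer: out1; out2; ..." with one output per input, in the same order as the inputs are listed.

Execution, op by op:
  1 -> -9 -> 9 -> 17 -> 119
  7 -> -63 -> 63 -> 71 -> 497
  45 -> -405 -> 405 -> 413 -> 2891

119; 497; 2891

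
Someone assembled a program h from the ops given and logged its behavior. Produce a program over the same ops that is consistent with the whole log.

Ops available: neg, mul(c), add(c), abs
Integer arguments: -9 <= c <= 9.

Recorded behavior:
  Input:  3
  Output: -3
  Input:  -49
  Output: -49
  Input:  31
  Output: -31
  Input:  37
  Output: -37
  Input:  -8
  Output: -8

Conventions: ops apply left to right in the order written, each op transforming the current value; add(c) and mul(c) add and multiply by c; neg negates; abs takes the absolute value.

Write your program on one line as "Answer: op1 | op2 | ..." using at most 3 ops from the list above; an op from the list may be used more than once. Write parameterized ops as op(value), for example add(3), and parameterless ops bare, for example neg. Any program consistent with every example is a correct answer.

abs | neg

Check, running the answer program on each example:
  3 -> 3 -> -3
  -49 -> 49 -> -49
  31 -> 31 -> -31
  37 -> 37 -> -37
  -8 -> 8 -> -8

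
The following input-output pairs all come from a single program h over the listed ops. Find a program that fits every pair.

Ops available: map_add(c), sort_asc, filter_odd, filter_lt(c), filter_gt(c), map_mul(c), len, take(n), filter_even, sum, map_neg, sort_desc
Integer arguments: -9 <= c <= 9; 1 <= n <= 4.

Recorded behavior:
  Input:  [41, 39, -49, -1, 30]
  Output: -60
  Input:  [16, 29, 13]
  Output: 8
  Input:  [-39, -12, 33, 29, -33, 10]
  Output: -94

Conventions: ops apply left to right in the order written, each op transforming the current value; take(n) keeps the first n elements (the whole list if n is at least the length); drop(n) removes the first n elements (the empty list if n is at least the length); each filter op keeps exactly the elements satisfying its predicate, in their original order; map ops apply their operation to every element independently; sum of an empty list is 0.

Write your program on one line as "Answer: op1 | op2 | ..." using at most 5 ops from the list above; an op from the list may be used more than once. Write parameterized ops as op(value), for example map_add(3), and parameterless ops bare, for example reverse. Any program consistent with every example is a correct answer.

sort_asc | map_add(-8) | filter_lt(7) | map_add(3) | sum

Check, running the answer program on each example:
  [41, 39, -49, -1, 30] -> [-49, -1, 30, 39, 41] -> [-57, -9, 22, 31, 33] -> [-57, -9] -> [-54, -6] -> -60
  [16, 29, 13] -> [13, 16, 29] -> [5, 8, 21] -> [5] -> [8] -> 8
  [-39, -12, 33, 29, -33, 10] -> [-39, -33, -12, 10, 29, 33] -> [-47, -41, -20, 2, 21, 25] -> [-47, -41, -20, 2] -> [-44, -38, -17, 5] -> -94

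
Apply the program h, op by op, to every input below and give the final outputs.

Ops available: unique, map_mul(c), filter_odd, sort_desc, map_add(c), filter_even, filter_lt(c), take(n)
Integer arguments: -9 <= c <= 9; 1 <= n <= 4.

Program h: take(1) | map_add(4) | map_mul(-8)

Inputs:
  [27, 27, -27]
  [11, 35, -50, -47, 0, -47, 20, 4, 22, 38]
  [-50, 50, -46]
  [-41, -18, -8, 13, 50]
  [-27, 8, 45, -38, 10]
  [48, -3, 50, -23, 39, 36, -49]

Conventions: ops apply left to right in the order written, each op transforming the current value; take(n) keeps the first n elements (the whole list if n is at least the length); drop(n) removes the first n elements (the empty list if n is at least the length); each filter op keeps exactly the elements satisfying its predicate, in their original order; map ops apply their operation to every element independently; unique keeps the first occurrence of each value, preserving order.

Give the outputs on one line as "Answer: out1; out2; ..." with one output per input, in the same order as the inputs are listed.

[-248]; [-120]; [368]; [296]; [184]; [-416]

Execution, op by op:
  [27, 27, -27] -> [27] -> [31] -> [-248]
  [11, 35, -50, -47, 0, -47, 20, 4, 22, 38] -> [11] -> [15] -> [-120]
  [-50, 50, -46] -> [-50] -> [-46] -> [368]
  [-41, -18, -8, 13, 50] -> [-41] -> [-37] -> [296]
  [-27, 8, 45, -38, 10] -> [-27] -> [-23] -> [184]
  [48, -3, 50, -23, 39, 36, -49] -> [48] -> [52] -> [-416]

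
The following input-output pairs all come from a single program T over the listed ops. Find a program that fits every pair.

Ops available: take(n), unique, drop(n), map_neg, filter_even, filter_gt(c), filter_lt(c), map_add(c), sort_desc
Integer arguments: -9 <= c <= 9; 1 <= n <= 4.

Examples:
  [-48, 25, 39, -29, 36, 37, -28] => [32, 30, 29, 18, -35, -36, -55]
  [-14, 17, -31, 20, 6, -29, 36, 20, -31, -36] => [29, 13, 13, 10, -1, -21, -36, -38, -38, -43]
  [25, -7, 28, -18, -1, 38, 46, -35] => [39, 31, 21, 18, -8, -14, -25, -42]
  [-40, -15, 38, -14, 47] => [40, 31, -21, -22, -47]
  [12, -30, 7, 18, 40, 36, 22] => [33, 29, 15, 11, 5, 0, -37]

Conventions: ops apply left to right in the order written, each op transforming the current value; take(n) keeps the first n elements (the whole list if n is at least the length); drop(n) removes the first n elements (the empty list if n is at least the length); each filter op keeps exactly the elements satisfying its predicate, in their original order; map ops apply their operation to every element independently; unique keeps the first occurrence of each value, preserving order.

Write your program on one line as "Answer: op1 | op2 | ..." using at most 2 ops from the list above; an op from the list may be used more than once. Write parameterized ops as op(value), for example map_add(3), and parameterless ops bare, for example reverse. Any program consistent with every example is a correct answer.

sort_desc | map_add(-7)

Check, running the answer program on each example:
  [-48, 25, 39, -29, 36, 37, -28] -> [39, 37, 36, 25, -28, -29, -48] -> [32, 30, 29, 18, -35, -36, -55]
  [-14, 17, -31, 20, 6, -29, 36, 20, -31, -36] -> [36, 20, 20, 17, 6, -14, -29, -31, -31, -36] -> [29, 13, 13, 10, -1, -21, -36, -38, -38, -43]
  [25, -7, 28, -18, -1, 38, 46, -35] -> [46, 38, 28, 25, -1, -7, -18, -35] -> [39, 31, 21, 18, -8, -14, -25, -42]
  [-40, -15, 38, -14, 47] -> [47, 38, -14, -15, -40] -> [40, 31, -21, -22, -47]
  [12, -30, 7, 18, 40, 36, 22] -> [40, 36, 22, 18, 12, 7, -30] -> [33, 29, 15, 11, 5, 0, -37]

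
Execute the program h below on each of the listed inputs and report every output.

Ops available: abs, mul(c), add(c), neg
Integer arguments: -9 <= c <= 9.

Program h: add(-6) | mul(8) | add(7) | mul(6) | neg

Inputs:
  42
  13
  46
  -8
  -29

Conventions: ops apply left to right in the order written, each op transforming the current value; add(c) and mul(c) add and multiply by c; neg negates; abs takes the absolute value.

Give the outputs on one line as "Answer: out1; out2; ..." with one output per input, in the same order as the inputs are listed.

-1770; -378; -1962; 630; 1638

Execution, op by op:
  42 -> 36 -> 288 -> 295 -> 1770 -> -1770
  13 -> 7 -> 56 -> 63 -> 378 -> -378
  46 -> 40 -> 320 -> 327 -> 1962 -> -1962
  -8 -> -14 -> -112 -> -105 -> -630 -> 630
  -29 -> -35 -> -280 -> -273 -> -1638 -> 1638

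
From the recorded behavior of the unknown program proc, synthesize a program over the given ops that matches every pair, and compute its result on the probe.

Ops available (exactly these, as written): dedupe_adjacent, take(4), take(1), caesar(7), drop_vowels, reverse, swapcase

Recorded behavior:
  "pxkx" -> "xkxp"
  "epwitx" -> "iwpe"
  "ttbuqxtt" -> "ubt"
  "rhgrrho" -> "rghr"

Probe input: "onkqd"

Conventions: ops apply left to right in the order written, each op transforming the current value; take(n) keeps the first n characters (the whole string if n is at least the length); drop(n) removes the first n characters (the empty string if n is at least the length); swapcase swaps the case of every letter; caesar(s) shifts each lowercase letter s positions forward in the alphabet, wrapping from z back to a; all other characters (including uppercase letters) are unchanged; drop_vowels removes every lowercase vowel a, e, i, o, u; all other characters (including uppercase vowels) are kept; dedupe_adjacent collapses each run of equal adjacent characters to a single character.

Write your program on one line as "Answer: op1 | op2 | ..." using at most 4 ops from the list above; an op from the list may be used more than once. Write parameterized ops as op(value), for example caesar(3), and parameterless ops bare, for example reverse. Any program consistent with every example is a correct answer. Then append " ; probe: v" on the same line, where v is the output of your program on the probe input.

take(4) | reverse | dedupe_adjacent ; probe: "qkno"

Check, running the answer program on each example:
  "pxkx" -> "pxkx" -> "xkxp" -> "xkxp"
  "epwitx" -> "epwi" -> "iwpe" -> "iwpe"
  "ttbuqxtt" -> "ttbu" -> "ubtt" -> "ubt"
  "rhgrrho" -> "rhgr" -> "rghr" -> "rghr"
  probe: "onkqd" -> "onkq" -> "qkno" -> "qkno"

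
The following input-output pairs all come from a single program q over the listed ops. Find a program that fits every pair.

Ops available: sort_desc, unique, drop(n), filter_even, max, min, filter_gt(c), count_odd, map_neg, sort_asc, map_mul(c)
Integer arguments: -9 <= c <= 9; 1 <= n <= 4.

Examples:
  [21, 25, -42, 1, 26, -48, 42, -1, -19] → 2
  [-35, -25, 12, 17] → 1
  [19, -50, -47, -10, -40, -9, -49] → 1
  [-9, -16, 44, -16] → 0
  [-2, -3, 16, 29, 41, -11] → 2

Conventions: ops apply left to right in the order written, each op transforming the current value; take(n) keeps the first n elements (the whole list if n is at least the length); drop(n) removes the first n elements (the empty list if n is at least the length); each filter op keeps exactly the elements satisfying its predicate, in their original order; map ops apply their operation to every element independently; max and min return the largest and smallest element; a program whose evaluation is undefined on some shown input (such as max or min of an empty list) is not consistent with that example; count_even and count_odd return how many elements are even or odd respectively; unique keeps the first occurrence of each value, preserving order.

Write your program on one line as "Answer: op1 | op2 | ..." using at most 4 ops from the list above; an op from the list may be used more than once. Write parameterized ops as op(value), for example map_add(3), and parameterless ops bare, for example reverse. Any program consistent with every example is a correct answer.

unique | sort_desc | filter_gt(5) | count_odd

Check, running the answer program on each example:
  [21, 25, -42, 1, 26, -48, 42, -1, -19] -> [21, 25, -42, 1, 26, -48, 42, -1, -19] -> [42, 26, 25, 21, 1, -1, -19, -42, -48] -> [42, 26, 25, 21] -> 2
  [-35, -25, 12, 17] -> [-35, -25, 12, 17] -> [17, 12, -25, -35] -> [17, 12] -> 1
  [19, -50, -47, -10, -40, -9, -49] -> [19, -50, -47, -10, -40, -9, -49] -> [19, -9, -10, -40, -47, -49, -50] -> [19] -> 1
  [-9, -16, 44, -16] -> [-9, -16, 44] -> [44, -9, -16] -> [44] -> 0
  [-2, -3, 16, 29, 41, -11] -> [-2, -3, 16, 29, 41, -11] -> [41, 29, 16, -2, -3, -11] -> [41, 29, 16] -> 2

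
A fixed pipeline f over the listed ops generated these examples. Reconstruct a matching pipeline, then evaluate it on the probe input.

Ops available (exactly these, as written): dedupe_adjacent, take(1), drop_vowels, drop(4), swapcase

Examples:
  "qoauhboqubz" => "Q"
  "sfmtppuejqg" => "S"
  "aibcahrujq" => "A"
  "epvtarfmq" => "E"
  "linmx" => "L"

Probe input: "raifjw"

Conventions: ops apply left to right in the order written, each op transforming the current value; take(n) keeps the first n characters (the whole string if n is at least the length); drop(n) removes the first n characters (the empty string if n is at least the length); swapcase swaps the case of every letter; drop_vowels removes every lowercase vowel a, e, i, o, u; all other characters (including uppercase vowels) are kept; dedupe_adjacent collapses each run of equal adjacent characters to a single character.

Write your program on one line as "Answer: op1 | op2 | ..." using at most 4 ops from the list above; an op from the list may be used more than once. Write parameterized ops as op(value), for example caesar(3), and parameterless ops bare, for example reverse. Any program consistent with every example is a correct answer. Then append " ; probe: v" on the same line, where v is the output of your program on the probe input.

swapcase | dedupe_adjacent | take(1) ; probe: "R"

Check, running the answer program on each example:
  "qoauhboqubz" -> "QOAUHBOQUBZ" -> "QOAUHBOQUBZ" -> "Q"
  "sfmtppuejqg" -> "SFMTPPUEJQG" -> "SFMTPUEJQG" -> "S"
  "aibcahrujq" -> "AIBCAHRUJQ" -> "AIBCAHRUJQ" -> "A"
  "epvtarfmq" -> "EPVTARFMQ" -> "EPVTARFMQ" -> "E"
  "linmx" -> "LINMX" -> "LINMX" -> "L"
  probe: "raifjw" -> "RAIFJW" -> "RAIFJW" -> "R"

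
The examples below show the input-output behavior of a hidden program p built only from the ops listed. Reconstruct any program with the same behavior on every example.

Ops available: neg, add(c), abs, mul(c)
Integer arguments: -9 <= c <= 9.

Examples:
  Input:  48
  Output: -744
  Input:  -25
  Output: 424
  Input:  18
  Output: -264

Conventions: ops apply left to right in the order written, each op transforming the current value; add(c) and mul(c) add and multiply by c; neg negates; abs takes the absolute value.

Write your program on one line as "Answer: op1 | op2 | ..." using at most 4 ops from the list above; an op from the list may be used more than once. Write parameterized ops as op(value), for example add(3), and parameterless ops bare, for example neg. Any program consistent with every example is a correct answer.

mul(4) | add(-6) | neg | mul(4)

Check, running the answer program on each example:
  48 -> 192 -> 186 -> -186 -> -744
  -25 -> -100 -> -106 -> 106 -> 424
  18 -> 72 -> 66 -> -66 -> -264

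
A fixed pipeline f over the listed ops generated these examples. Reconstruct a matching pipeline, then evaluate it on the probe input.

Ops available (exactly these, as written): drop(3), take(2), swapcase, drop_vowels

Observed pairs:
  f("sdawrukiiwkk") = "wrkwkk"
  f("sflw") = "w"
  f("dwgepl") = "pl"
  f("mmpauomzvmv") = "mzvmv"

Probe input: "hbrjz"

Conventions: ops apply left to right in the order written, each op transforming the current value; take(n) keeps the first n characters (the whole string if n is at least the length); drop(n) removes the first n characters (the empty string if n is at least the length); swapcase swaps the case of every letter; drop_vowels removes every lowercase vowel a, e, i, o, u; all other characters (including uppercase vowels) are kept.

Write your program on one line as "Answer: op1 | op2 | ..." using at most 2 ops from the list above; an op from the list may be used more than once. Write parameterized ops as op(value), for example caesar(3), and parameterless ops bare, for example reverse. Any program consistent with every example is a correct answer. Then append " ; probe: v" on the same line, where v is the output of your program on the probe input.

drop(3) | drop_vowels ; probe: "jz"

Check, running the answer program on each example:
  "sdawrukiiwkk" -> "wrukiiwkk" -> "wrkwkk"
  "sflw" -> "w" -> "w"
  "dwgepl" -> "epl" -> "pl"
  "mmpauomzvmv" -> "auomzvmv" -> "mzvmv"
  probe: "hbrjz" -> "jz" -> "jz"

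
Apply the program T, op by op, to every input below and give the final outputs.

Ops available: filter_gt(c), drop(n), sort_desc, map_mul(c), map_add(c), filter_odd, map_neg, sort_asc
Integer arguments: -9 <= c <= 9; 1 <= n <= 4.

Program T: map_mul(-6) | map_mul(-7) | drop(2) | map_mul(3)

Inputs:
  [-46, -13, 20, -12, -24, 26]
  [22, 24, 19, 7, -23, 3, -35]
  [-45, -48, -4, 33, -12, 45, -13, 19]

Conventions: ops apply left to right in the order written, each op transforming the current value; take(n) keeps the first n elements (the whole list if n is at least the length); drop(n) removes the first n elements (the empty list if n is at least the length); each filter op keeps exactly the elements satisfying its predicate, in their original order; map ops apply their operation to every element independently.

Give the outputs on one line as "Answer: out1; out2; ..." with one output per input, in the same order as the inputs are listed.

Execution, op by op:
  [-46, -13, 20, -12, -24, 26] -> [276, 78, -120, 72, 144, -156] -> [-1932, -546, 840, -504, -1008, 1092] -> [840, -504, -1008, 1092] -> [2520, -1512, -3024, 3276]
  [22, 24, 19, 7, -23, 3, -35] -> [-132, -144, -114, -42, 138, -18, 210] -> [924, 1008, 798, 294, -966, 126, -1470] -> [798, 294, -966, 126, -1470] -> [2394, 882, -2898, 378, -4410]
  [-45, -48, -4, 33, -12, 45, -13, 19] -> [270, 288, 24, -198, 72, -270, 78, -114] -> [-1890, -2016, -168, 1386, -504, 1890, -546, 798] -> [-168, 1386, -504, 1890, -546, 798] -> [-504, 4158, -1512, 5670, -1638, 2394]

[2520, -1512, -3024, 3276]; [2394, 882, -2898, 378, -4410]; [-504, 4158, -1512, 5670, -1638, 2394]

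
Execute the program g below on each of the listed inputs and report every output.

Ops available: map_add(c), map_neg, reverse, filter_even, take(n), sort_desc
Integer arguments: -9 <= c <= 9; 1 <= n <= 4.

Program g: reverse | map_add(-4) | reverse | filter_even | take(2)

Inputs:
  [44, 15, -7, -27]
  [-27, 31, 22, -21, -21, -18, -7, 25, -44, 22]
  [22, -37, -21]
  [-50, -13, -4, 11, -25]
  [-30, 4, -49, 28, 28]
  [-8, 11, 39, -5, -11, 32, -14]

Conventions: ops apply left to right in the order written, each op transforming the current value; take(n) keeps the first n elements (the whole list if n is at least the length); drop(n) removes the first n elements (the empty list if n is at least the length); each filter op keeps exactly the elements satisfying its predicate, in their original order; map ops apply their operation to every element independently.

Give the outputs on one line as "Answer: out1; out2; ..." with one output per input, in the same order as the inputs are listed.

Execution, op by op:
  [44, 15, -7, -27] -> [-27, -7, 15, 44] -> [-31, -11, 11, 40] -> [40, 11, -11, -31] -> [40] -> [40]
  [-27, 31, 22, -21, -21, -18, -7, 25, -44, 22] -> [22, -44, 25, -7, -18, -21, -21, 22, 31, -27] -> [18, -48, 21, -11, -22, -25, -25, 18, 27, -31] -> [-31, 27, 18, -25, -25, -22, -11, 21, -48, 18] -> [18, -22, -48, 18] -> [18, -22]
  [22, -37, -21] -> [-21, -37, 22] -> [-25, -41, 18] -> [18, -41, -25] -> [18] -> [18]
  [-50, -13, -4, 11, -25] -> [-25, 11, -4, -13, -50] -> [-29, 7, -8, -17, -54] -> [-54, -17, -8, 7, -29] -> [-54, -8] -> [-54, -8]
  [-30, 4, -49, 28, 28] -> [28, 28, -49, 4, -30] -> [24, 24, -53, 0, -34] -> [-34, 0, -53, 24, 24] -> [-34, 0, 24, 24] -> [-34, 0]
  [-8, 11, 39, -5, -11, 32, -14] -> [-14, 32, -11, -5, 39, 11, -8] -> [-18, 28, -15, -9, 35, 7, -12] -> [-12, 7, 35, -9, -15, 28, -18] -> [-12, 28, -18] -> [-12, 28]

[40]; [18, -22]; [18]; [-54, -8]; [-34, 0]; [-12, 28]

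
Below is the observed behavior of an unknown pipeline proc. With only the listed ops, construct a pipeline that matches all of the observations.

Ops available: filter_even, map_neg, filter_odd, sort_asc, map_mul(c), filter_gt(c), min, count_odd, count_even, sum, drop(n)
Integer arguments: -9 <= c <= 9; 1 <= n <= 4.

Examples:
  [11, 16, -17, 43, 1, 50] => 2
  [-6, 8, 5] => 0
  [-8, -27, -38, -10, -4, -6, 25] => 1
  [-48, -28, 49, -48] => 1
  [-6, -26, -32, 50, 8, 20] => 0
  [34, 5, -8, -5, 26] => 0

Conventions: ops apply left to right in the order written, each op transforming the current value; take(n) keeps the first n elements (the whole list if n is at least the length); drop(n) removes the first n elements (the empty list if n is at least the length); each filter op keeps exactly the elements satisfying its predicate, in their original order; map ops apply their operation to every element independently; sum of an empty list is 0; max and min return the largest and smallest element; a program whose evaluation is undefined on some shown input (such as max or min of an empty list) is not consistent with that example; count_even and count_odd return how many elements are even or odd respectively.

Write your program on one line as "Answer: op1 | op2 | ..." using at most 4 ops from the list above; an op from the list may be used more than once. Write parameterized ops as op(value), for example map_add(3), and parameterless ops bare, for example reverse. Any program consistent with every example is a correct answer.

filter_gt(6) | sort_asc | count_odd

Check, running the answer program on each example:
  [11, 16, -17, 43, 1, 50] -> [11, 16, 43, 50] -> [11, 16, 43, 50] -> 2
  [-6, 8, 5] -> [8] -> [8] -> 0
  [-8, -27, -38, -10, -4, -6, 25] -> [25] -> [25] -> 1
  [-48, -28, 49, -48] -> [49] -> [49] -> 1
  [-6, -26, -32, 50, 8, 20] -> [50, 8, 20] -> [8, 20, 50] -> 0
  [34, 5, -8, -5, 26] -> [34, 26] -> [26, 34] -> 0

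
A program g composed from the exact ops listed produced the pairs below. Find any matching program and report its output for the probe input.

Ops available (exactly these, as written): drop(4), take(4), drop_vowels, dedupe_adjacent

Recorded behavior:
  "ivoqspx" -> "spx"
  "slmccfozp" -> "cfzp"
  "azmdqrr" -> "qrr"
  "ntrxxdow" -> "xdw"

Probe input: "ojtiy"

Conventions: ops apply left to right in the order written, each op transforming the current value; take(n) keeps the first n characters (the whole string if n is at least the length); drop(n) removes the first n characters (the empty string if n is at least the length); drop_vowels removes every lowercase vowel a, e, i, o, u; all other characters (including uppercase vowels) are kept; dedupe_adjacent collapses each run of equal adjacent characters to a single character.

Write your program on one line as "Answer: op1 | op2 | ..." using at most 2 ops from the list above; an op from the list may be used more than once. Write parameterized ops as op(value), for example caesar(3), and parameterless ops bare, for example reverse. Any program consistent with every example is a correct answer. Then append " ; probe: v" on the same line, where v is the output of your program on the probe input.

drop(4) | drop_vowels ; probe: "y"

Check, running the answer program on each example:
  "ivoqspx" -> "spx" -> "spx"
  "slmccfozp" -> "cfozp" -> "cfzp"
  "azmdqrr" -> "qrr" -> "qrr"
  "ntrxxdow" -> "xdow" -> "xdw"
  probe: "ojtiy" -> "y" -> "y"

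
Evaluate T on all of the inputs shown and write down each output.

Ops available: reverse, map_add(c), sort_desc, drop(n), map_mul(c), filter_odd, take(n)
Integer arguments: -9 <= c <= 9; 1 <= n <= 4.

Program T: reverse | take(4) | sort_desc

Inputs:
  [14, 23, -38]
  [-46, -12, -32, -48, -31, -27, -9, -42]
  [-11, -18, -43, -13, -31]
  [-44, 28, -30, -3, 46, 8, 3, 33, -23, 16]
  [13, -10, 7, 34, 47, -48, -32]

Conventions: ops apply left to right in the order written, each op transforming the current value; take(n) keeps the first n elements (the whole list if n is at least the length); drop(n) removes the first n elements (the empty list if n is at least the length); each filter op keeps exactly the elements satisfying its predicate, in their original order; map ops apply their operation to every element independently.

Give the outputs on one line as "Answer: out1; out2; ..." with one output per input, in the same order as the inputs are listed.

[23, 14, -38]; [-9, -27, -31, -42]; [-13, -18, -31, -43]; [33, 16, 3, -23]; [47, 34, -32, -48]

Execution, op by op:
  [14, 23, -38] -> [-38, 23, 14] -> [-38, 23, 14] -> [23, 14, -38]
  [-46, -12, -32, -48, -31, -27, -9, -42] -> [-42, -9, -27, -31, -48, -32, -12, -46] -> [-42, -9, -27, -31] -> [-9, -27, -31, -42]
  [-11, -18, -43, -13, -31] -> [-31, -13, -43, -18, -11] -> [-31, -13, -43, -18] -> [-13, -18, -31, -43]
  [-44, 28, -30, -3, 46, 8, 3, 33, -23, 16] -> [16, -23, 33, 3, 8, 46, -3, -30, 28, -44] -> [16, -23, 33, 3] -> [33, 16, 3, -23]
  [13, -10, 7, 34, 47, -48, -32] -> [-32, -48, 47, 34, 7, -10, 13] -> [-32, -48, 47, 34] -> [47, 34, -32, -48]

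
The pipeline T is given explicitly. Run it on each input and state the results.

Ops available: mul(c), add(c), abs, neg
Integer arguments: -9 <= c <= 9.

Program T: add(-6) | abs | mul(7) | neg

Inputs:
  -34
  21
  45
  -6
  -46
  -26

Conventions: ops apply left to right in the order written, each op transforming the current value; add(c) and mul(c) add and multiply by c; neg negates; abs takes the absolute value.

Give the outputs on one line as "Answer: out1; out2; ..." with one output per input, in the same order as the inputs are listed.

Execution, op by op:
  -34 -> -40 -> 40 -> 280 -> -280
  21 -> 15 -> 15 -> 105 -> -105
  45 -> 39 -> 39 -> 273 -> -273
  -6 -> -12 -> 12 -> 84 -> -84
  -46 -> -52 -> 52 -> 364 -> -364
  -26 -> -32 -> 32 -> 224 -> -224

-280; -105; -273; -84; -364; -224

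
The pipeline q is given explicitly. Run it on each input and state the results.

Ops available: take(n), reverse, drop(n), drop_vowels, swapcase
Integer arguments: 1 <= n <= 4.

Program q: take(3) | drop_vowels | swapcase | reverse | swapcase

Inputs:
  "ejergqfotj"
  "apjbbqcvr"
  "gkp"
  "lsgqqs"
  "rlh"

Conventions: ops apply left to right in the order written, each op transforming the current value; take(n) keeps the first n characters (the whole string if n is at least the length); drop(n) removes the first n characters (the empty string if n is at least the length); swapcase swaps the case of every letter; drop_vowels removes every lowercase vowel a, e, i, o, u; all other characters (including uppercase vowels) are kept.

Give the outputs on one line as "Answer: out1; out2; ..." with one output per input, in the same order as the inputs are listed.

"j"; "jp"; "pkg"; "gsl"; "hlr"

Execution, op by op:
  "ejergqfotj" -> "eje" -> "j" -> "J" -> "J" -> "j"
  "apjbbqcvr" -> "apj" -> "pj" -> "PJ" -> "JP" -> "jp"
  "gkp" -> "gkp" -> "gkp" -> "GKP" -> "PKG" -> "pkg"
  "lsgqqs" -> "lsg" -> "lsg" -> "LSG" -> "GSL" -> "gsl"
  "rlh" -> "rlh" -> "rlh" -> "RLH" -> "HLR" -> "hlr"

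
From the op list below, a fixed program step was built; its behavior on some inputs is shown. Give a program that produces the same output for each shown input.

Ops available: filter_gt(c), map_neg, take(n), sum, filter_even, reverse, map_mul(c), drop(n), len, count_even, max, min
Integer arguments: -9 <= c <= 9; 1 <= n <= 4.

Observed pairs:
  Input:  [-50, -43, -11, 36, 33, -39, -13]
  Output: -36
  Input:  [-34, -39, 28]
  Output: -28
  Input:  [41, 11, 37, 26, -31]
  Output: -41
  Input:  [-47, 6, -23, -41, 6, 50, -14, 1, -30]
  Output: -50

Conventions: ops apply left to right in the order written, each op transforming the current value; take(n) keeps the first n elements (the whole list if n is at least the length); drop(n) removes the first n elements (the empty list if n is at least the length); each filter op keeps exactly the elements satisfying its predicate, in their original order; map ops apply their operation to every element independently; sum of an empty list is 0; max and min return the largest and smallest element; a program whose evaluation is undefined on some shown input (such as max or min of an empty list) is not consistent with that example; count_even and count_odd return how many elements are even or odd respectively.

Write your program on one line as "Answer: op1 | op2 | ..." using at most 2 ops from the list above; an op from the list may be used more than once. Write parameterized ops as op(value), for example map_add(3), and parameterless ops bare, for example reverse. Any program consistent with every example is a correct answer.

map_neg | min

Check, running the answer program on each example:
  [-50, -43, -11, 36, 33, -39, -13] -> [50, 43, 11, -36, -33, 39, 13] -> -36
  [-34, -39, 28] -> [34, 39, -28] -> -28
  [41, 11, 37, 26, -31] -> [-41, -11, -37, -26, 31] -> -41
  [-47, 6, -23, -41, 6, 50, -14, 1, -30] -> [47, -6, 23, 41, -6, -50, 14, -1, 30] -> -50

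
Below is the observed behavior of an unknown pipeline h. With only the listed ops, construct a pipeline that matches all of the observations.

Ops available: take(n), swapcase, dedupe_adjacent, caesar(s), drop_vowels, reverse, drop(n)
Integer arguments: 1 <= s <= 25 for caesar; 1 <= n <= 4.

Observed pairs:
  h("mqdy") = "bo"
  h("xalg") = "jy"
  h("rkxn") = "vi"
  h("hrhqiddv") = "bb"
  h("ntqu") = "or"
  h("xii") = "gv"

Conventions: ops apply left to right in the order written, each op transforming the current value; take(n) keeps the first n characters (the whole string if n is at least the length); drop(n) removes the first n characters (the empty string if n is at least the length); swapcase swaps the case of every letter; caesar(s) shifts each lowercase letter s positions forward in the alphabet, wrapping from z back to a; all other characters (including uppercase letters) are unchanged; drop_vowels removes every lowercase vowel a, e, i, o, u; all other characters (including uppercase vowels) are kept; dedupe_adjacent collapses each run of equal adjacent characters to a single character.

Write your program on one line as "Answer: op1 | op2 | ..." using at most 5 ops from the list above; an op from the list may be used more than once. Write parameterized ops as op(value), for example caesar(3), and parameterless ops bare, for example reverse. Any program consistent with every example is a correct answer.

reverse | drop(1) | take(2) | caesar(24)

Check, running the answer program on each example:
  "mqdy" -> "ydqm" -> "dqm" -> "dq" -> "bo"
  "xalg" -> "glax" -> "lax" -> "la" -> "jy"
  "rkxn" -> "nxkr" -> "xkr" -> "xk" -> "vi"
  "hrhqiddv" -> "vddiqhrh" -> "ddiqhrh" -> "dd" -> "bb"
  "ntqu" -> "uqtn" -> "qtn" -> "qt" -> "or"
  "xii" -> "iix" -> "ix" -> "ix" -> "gv"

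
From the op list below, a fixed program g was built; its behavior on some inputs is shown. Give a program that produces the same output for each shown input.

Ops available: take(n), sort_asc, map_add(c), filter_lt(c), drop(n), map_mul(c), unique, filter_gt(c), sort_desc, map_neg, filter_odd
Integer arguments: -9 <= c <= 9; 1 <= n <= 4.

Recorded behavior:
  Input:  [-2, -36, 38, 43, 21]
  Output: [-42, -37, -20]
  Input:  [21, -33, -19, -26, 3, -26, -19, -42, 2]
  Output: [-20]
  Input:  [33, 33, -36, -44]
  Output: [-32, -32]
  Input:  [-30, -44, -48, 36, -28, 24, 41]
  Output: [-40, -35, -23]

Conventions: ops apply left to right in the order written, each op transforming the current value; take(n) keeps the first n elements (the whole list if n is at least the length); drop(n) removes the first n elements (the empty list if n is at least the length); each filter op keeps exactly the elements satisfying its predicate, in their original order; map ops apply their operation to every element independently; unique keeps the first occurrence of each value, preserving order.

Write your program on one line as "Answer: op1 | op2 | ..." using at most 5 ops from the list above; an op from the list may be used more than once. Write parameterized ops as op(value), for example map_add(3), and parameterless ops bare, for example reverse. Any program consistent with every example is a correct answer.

map_neg | filter_lt(-4) | sort_asc | map_add(1)

Check, running the answer program on each example:
  [-2, -36, 38, 43, 21] -> [2, 36, -38, -43, -21] -> [-38, -43, -21] -> [-43, -38, -21] -> [-42, -37, -20]
  [21, -33, -19, -26, 3, -26, -19, -42, 2] -> [-21, 33, 19, 26, -3, 26, 19, 42, -2] -> [-21] -> [-21] -> [-20]
  [33, 33, -36, -44] -> [-33, -33, 36, 44] -> [-33, -33] -> [-33, -33] -> [-32, -32]
  [-30, -44, -48, 36, -28, 24, 41] -> [30, 44, 48, -36, 28, -24, -41] -> [-36, -24, -41] -> [-41, -36, -24] -> [-40, -35, -23]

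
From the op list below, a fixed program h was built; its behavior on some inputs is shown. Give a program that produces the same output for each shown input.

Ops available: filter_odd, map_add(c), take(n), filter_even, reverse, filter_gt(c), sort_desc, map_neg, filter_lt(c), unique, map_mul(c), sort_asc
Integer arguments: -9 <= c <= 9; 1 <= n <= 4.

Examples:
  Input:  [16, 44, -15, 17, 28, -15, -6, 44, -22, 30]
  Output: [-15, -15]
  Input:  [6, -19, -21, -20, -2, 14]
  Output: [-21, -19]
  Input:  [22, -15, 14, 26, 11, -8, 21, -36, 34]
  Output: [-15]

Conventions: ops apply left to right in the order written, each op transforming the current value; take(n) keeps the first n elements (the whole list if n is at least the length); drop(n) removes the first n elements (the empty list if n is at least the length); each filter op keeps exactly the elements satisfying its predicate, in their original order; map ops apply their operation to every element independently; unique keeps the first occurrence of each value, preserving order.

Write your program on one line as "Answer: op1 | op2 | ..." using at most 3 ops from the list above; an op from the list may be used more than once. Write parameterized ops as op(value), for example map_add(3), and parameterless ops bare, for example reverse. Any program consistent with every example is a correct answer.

filter_lt(5) | reverse | filter_odd

Check, running the answer program on each example:
  [16, 44, -15, 17, 28, -15, -6, 44, -22, 30] -> [-15, -15, -6, -22] -> [-22, -6, -15, -15] -> [-15, -15]
  [6, -19, -21, -20, -2, 14] -> [-19, -21, -20, -2] -> [-2, -20, -21, -19] -> [-21, -19]
  [22, -15, 14, 26, 11, -8, 21, -36, 34] -> [-15, -8, -36] -> [-36, -8, -15] -> [-15]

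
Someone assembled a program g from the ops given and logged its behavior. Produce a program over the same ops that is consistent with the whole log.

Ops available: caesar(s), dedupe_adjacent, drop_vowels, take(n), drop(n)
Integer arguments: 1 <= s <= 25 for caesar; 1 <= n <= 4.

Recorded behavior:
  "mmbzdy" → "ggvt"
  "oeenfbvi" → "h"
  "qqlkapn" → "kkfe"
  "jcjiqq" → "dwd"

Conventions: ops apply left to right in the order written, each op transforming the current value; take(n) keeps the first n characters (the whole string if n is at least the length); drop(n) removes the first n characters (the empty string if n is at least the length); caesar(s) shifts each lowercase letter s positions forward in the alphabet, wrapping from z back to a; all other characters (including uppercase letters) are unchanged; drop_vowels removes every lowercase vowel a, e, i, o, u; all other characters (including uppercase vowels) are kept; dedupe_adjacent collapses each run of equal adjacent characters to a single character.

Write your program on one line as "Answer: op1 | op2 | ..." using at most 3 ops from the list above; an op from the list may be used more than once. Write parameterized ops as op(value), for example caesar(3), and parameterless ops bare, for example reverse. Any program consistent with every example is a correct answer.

take(4) | drop_vowels | caesar(20)

Check, running the answer program on each example:
  "mmbzdy" -> "mmbz" -> "mmbz" -> "ggvt"
  "oeenfbvi" -> "oeen" -> "n" -> "h"
  "qqlkapn" -> "qqlk" -> "qqlk" -> "kkfe"
  "jcjiqq" -> "jcji" -> "jcj" -> "dwd"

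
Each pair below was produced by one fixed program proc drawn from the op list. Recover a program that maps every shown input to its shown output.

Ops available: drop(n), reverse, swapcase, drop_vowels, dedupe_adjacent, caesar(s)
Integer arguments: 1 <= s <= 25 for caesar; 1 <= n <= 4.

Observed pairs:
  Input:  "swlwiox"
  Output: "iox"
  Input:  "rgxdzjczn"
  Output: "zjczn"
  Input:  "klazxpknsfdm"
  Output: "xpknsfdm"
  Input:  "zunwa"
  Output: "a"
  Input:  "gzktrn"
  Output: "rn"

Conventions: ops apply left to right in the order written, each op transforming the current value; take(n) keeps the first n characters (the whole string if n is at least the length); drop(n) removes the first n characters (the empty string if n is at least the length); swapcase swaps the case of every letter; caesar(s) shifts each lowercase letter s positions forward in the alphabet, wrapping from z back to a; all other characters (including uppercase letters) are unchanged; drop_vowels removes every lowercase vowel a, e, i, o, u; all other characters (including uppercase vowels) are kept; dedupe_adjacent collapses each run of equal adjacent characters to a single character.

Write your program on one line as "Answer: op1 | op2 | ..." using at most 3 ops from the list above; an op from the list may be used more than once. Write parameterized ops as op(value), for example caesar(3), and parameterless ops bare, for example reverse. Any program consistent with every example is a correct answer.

swapcase | drop(4) | swapcase

Check, running the answer program on each example:
  "swlwiox" -> "SWLWIOX" -> "IOX" -> "iox"
  "rgxdzjczn" -> "RGXDZJCZN" -> "ZJCZN" -> "zjczn"
  "klazxpknsfdm" -> "KLAZXPKNSFDM" -> "XPKNSFDM" -> "xpknsfdm"
  "zunwa" -> "ZUNWA" -> "A" -> "a"
  "gzktrn" -> "GZKTRN" -> "RN" -> "rn"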